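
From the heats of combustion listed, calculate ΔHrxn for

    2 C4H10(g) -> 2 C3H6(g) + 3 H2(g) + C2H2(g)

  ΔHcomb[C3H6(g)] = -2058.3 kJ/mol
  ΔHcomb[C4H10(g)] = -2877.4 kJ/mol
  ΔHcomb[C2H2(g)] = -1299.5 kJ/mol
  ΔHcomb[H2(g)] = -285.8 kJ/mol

Using ΔH = Σ nΔHc°(reactants) − Σ nΔHc°(products):
= [2·(-2877.4)] − [2·(-2058.3) + 3·(-285.8) + 1·(-1299.5)]
= 518.7 kJ/mol

ΔHrxn = 518.7 kJ/mol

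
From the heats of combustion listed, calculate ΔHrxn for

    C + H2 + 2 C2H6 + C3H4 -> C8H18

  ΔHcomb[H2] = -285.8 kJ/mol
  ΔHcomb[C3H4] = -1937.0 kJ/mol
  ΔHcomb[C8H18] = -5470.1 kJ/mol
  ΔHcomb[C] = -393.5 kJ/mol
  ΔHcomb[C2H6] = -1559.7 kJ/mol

With combustion enthalpies, reactants minus products:
= [1·(-393.5) + 1·(-285.8) + 2·(-1559.7) + 1·(-1937.0)] − [1·(-5470.1)]
= -265.6 kJ/mol

ΔHrxn = -265.6 kJ/mol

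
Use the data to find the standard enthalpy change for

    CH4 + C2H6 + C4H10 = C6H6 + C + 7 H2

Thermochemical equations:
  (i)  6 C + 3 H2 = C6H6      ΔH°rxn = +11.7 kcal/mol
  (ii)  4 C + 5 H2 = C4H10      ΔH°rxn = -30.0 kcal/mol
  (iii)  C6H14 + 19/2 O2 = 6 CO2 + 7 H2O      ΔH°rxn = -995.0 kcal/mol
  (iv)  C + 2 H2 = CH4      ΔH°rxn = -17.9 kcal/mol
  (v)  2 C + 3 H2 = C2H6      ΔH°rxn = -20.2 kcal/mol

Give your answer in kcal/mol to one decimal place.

ΔH°rxn = 79.8 kcal/mol

(i) as written: +11.7 kcal/mol
(ii) reversed: +30.0 kcal/mol
(iii): not needed.
(iv) reversed: +17.9 kcal/mol
(v) reversed: +20.2 kcal/mol
ΔH°rxn = (1)·(+11.7) + (-1)·(-30.0) + (-1)·(-17.9) + (-1)·(-20.2) = 79.8 kcal/mol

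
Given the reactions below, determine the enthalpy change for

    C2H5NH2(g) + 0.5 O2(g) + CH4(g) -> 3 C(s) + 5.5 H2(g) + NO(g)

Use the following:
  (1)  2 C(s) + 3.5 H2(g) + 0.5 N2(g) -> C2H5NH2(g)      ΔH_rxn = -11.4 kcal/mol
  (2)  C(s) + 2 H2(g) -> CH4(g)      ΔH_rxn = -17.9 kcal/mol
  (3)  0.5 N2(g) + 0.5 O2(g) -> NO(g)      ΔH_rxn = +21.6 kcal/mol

(1) reversed (reverse to put C2H5NH2(g) on the reactant side): +11.4 kcal/mol
(2) reversed (CH4(g) must end up as a reactant): +17.9 kcal/mol
(3) as written (NO(g) already on the product side): +21.6 kcal/mol
ΔH_rxn = (-1)·(-11.4) + (-1)·(-17.9) + (1)·(+21.6) = 50.9 kcal/mol

ΔH_rxn = 50.9 kcal/mol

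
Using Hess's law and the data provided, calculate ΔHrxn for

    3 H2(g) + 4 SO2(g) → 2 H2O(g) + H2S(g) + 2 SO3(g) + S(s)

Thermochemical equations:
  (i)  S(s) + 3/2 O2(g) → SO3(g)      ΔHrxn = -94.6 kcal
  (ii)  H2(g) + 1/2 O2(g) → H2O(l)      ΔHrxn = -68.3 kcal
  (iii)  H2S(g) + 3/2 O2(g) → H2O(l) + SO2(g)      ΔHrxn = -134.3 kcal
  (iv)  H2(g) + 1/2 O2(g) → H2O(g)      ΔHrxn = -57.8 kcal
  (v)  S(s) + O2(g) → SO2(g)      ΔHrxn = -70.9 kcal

(i) × 2 (×2 to match 2 SO3(g) in the target): (2)·(-94.6) = -189.2 kcal
(ii) as written: -68.3 kcal
(iii) reversed (reverse to put H2S(g) on the product side): +134.3 kcal
(iv) × 2 (×2 to match 2 H2O(g) in the target): (2)·(-57.8) = -115.6 kcal
(v) reversed and × 3: (-3)·(-70.9) = +212.7 kcal
By Hess's law, ΔHrxn = (-189.2) + (-68.3) + (+134.3) + (-115.6) + (+212.7) = -26.1 kcal

ΔHrxn = -26.1 kcal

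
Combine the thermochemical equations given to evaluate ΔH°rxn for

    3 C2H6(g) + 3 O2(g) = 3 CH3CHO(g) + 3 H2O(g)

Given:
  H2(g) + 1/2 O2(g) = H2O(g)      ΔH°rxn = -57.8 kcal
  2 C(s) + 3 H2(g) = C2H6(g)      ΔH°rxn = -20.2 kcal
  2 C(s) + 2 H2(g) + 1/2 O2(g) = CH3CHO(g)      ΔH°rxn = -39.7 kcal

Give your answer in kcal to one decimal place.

ΔH°rxn = -231.9 kcal

equation 1 × 3 (×3 to match 3 H2O(g) in the target): (3)·(-57.8) = -173.4 kcal
equation 2 reversed and × 3 (C2H6(g) must end up as a reactant; scale by 3 for the 3 C2H6(g)): (-3)·(-20.2) = +60.6 kcal
equation 3 × 3 (scale by 3 for the 3 CH3CHO(g)): (3)·(-39.7) = -119.1 kcal
Combining the equations, ΔH°rxn = (-173.4) + (+60.6) + (-119.1) = -231.9 kcal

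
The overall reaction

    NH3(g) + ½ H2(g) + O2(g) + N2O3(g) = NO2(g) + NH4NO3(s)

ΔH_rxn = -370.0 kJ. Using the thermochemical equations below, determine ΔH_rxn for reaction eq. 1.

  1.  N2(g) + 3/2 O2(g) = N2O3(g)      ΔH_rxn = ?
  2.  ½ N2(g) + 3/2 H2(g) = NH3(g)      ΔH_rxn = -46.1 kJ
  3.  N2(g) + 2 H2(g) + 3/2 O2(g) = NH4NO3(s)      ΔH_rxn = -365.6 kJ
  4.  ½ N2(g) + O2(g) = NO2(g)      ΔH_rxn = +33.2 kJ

eq. 1 reversed: contributes −x
eq. 2 reversed: +46.1 kJ
eq. 3 as written: -365.6 kJ
eq. 4 as written: +33.2 kJ
-370.0 = (+46.1) + (-365.6) + (+33.2) − x
x = (-370.0 − (-286.3)) / (-1) = 83.7 kJ

ΔH_rxn = 83.7 kJ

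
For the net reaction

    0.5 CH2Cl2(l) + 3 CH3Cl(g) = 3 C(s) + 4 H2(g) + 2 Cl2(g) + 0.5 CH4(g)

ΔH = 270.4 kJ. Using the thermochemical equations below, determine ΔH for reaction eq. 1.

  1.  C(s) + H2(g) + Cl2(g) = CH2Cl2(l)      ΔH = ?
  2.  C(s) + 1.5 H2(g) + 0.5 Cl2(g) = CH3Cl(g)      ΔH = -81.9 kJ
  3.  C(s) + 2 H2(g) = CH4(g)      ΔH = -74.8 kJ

eq. 1 reversed and × 1/2 (CH2Cl2(l) must end up as a reactant; ×1/2 to match 1/2 CH2Cl2(l) in the target): contributes −1/2·x
eq. 2 reversed and × 3 (reverse to put CH3Cl(g) on the reactant side; scale by 3 for the 3 CH3Cl(g)): (-3)·(-81.9) = +245.7 kJ
eq. 3 × 1/2 (scale by 1/2 for the 1/2 CH4(g)): (1/2)·(-74.8) = -37.4 kJ
+270.4 = (+245.7) + (-37.4) − 1/2·x
x = (+270.4 − (+208.3)) / (-1/2) = -124.2 kJ

ΔH = -124.2 kJ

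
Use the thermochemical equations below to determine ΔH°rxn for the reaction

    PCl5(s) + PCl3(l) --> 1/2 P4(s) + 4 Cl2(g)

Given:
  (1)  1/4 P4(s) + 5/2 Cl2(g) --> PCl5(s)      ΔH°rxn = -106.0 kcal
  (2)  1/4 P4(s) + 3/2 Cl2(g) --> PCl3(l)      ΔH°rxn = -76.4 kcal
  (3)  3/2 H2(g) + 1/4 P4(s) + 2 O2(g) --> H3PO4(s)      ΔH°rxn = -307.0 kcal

(1) reversed: +106.0 kcal
(2) reversed: +76.4 kcal
(3): not needed.
ΔH°rxn = (-1)·(-106.0) + (-1)·(-76.4) = 182.4 kcal

ΔH°rxn = 182.4 kcal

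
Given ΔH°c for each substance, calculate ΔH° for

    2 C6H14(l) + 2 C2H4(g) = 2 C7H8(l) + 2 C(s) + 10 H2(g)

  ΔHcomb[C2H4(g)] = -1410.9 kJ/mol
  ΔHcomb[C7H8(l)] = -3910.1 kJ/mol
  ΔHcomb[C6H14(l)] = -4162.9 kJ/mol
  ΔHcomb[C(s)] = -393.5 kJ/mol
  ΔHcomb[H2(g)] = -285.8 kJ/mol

Using ΔH = Σ nΔHc°(reactants) − Σ nΔHc°(products):
= [2·(-4162.9) + 2·(-1410.9)] − [2·(-3910.1) + 2·(-393.5) + 10·(-285.8)]
= 317.6 kJ/mol

ΔH° = 317.6 kJ/mol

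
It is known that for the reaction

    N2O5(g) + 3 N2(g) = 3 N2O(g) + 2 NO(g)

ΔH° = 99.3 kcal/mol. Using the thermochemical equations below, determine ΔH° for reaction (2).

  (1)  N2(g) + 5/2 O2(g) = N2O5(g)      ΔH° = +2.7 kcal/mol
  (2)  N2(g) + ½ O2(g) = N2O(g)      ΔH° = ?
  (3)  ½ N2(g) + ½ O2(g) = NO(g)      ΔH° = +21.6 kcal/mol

ΔH° = 19.6 kcal/mol

(1) reversed (reverse to put N2O5(g) on the reactant side): -2.7 kcal/mol
(2) × 3 (×3 to match 3 N2O(g) in the target): contributes 3·x
(3) × 2 (×2 to match 2 NO(g) in the target): (2)·(+21.6) = +43.2 kcal/mol
+99.3 = (-2.7) + (+43.2) + 3·x
x = (+99.3 − (+40.5)) / (3) = 19.6 kcal/mol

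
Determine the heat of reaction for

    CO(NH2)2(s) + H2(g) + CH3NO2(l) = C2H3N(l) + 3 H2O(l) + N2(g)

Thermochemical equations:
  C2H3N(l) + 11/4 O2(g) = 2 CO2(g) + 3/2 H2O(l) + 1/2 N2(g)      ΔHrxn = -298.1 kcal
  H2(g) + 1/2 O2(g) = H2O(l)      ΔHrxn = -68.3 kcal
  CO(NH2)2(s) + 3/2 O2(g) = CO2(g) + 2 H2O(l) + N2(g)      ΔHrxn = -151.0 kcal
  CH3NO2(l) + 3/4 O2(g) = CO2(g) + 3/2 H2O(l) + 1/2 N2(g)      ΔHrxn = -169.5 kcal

ΔHrxn = -90.7 kcal

equation 1 reversed: +298.1 kcal
equation 2 as written: -68.3 kcal
equation 3 as written: -151.0 kcal
equation 4 as written: -169.5 kcal
ΔHrxn = (-1)·(-298.1) + (1)·(-68.3) + (1)·(-151.0) + (1)·(-169.5) = -90.7 kcal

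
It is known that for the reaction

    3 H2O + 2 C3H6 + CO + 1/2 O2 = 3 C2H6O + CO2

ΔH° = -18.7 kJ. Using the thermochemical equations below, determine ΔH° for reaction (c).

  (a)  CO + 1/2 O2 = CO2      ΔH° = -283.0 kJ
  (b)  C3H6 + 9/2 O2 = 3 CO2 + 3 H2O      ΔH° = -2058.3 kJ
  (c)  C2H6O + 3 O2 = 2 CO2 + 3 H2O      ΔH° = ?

(a) as written (CO already on the reactant side): -283.0 kJ
(b) × 2 (scale by 2 for the 2 C3H6): (2)·(-2058.3) = -4116.6 kJ
(c) reversed and × 3 (C2H6O must end up as a product; ×3 to match 3 C2H6O in the target): contributes −3·x
-18.7 = (-283.0) + (-4116.6) − 3·x
x = (-18.7 − (-4399.6)) / (-3) = -1460.3 kJ

ΔH° = -1460.3 kJ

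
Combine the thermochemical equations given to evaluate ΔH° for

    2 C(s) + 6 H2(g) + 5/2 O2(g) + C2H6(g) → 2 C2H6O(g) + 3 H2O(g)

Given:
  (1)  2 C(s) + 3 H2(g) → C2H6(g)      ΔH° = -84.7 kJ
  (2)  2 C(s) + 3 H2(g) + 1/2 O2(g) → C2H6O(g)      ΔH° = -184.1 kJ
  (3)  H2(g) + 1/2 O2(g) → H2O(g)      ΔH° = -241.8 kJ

(1) reversed: +84.7 kJ
(2) × 2: (2)·(-184.1) = -368.2 kJ
(3) × 3: (3)·(-241.8) = -725.4 kJ
Combining the equations, ΔH° = (+84.7) + (-368.2) + (-725.4) = -1008.9 kJ

ΔH° = -1008.9 kJ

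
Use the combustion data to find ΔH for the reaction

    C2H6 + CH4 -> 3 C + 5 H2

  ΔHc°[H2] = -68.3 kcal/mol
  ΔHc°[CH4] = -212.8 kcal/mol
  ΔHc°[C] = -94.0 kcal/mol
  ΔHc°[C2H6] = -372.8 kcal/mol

Using ΔH = Σ nΔHc°(reactants) − Σ nΔHc°(products):
= [1·(-372.8) + 1·(-212.8)] − [3·(-94.0) + 5·(-68.3)]
= 37.9 kcal/mol

ΔH = 37.9 kcal/mol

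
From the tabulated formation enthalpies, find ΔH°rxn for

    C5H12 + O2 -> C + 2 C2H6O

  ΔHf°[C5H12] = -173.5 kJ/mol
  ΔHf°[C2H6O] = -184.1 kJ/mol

ΔH°rxn = Σ nΔHf°(products) − Σ nΔHf°(reactants).
Products: 1·(+0.0) + 2·(-184.1) = -368.2
Reactants: 1·(-173.5) + 1·(+0.0) = -173.5
ΔH°rxn = (-368.2) − (-173.5) = -194.7 kJ/mol

ΔH°rxn = -194.7 kJ/mol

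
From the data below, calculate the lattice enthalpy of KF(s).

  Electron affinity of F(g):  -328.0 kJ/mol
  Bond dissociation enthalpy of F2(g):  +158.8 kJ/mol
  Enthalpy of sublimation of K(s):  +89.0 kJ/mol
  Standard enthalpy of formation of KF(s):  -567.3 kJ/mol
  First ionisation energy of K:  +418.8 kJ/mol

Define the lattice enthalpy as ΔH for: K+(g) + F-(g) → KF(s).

U = -826.5 kJ/mol

ΔHf° = 1·ΔHsub + 1·(ΣIE) + 1/2·D(F2) + 1·EA + U
-567.3 = 1·(+89.0) + 1·(+418.8) + 1/2·(+158.8) + 1·(-328.0) + U
U = -567.3 − (+259.2) = -826.5 kJ/mol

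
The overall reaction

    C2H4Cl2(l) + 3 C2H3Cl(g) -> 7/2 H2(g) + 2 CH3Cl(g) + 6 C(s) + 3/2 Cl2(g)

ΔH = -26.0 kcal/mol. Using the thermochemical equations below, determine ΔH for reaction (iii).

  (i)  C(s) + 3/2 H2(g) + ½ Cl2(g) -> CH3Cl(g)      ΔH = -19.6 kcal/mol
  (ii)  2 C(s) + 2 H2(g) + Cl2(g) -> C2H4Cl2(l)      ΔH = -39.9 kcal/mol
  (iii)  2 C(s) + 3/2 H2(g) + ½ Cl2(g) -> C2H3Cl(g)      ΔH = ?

ΔH = 8.9 kcal/mol

(i) × 2: (2)·(-19.6) = -39.2 kcal/mol
(ii) reversed: +39.9 kcal/mol
(iii) reversed and × 3: contributes −3·x
-26.0 = (-39.2) + (+39.9) − 3·x
x = (-26.0 − (+0.7)) / (-3) = 8.9 kcal/mol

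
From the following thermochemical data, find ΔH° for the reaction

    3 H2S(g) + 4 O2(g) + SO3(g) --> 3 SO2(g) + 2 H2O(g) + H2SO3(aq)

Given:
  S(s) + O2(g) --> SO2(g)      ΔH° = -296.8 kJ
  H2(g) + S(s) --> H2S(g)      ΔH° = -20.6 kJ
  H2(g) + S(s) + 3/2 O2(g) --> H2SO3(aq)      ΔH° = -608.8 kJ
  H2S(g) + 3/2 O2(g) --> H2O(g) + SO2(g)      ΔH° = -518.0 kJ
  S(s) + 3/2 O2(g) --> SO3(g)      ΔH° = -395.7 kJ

equation 1 as written: -296.8 kJ
equation 2 reversed: +20.6 kJ
equation 3 as written (H2SO3(aq) already on the product side): -608.8 kJ
equation 4 × 2 (×2 to match 2 H2O(g) in the target): (2)·(-518.0) = -1036.0 kJ
equation 5 reversed (reverse to put SO3(g) on the reactant side): +395.7 kJ
ΔH° = (1)·(-296.8) + (-1)·(-20.6) + (1)·(-608.8) + (2)·(-518.0) + (-1)·(-395.7) = -1525.3 kJ

ΔH° = -1525.3 kJ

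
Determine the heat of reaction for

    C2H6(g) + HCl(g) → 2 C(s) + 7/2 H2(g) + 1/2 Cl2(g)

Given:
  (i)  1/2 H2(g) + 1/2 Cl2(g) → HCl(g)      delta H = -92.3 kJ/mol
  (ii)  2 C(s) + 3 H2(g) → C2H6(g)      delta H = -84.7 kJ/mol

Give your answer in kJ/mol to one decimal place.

delta H = 177.0 kJ/mol

(i) reversed: +92.3 kJ/mol
(ii) reversed: +84.7 kJ/mol
delta H = (+92.3) + (+84.7) = 177.0 kJ/mol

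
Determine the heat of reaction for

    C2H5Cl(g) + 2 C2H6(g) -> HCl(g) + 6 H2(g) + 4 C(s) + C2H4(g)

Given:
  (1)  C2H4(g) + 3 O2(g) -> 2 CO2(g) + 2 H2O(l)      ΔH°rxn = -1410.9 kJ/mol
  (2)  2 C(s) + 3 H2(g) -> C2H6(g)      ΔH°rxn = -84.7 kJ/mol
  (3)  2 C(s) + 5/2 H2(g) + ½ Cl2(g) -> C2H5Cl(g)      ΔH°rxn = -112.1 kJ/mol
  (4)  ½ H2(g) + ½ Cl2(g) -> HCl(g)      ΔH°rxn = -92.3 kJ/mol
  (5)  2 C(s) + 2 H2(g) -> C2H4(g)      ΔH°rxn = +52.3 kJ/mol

ΔH°rxn = 241.5 kJ/mol

(1): not needed.
(2) reversed and × 2: (-2)·(-84.7) = +169.4 kJ/mol
(3) reversed: +112.1 kJ/mol
(4) as written: -92.3 kJ/mol
(5) as written: +52.3 kJ/mol
ΔH°rxn = (-2)·(-84.7) + (-1)·(-112.1) + (1)·(-92.3) + (1)·(+52.3) = 241.5 kJ/mol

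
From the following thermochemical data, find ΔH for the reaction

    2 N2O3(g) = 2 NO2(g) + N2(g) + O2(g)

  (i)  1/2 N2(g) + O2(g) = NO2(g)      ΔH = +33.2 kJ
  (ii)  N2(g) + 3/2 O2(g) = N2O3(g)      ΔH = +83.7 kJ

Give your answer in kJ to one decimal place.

ΔH = -101.0 kJ

(i) × 2 (scale by 2 for the 2 NO2(g)): (2)·(+33.2) = +66.4 kJ
(ii) reversed and × 2 (reverse to put N2O3(g) on the reactant side; scale by 2 for the 2 N2O3(g)): (-2)·(+83.7) = -167.4 kJ
By Hess's law, ΔH = (+66.4) + (-167.4) = -101.0 kJ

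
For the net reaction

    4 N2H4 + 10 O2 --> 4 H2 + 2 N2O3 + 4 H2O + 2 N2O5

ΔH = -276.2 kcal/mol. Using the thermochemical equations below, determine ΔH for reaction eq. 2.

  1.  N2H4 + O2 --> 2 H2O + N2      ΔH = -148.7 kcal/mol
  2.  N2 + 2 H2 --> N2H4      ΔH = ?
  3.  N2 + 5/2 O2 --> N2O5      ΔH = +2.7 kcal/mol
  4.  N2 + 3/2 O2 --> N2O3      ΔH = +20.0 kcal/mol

ΔH = 12.1 kcal/mol

eq. 1 × 2: (2)·(-148.7) = -297.4 kcal/mol
eq. 2 reversed and × 2: contributes −2·x
eq. 3 × 2: (2)·(+2.7) = +5.4 kcal/mol
eq. 4 × 2: (2)·(+20.0) = +40.0 kcal/mol
-276.2 = (-297.4) + (+5.4) + (+40.0) − 2·x
x = (-276.2 − (-252.0)) / (-2) = 12.1 kcal/mol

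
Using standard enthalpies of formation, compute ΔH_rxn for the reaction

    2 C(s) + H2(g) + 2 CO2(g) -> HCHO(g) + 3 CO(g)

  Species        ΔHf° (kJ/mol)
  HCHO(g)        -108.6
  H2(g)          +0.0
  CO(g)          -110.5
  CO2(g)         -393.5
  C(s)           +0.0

Products: 1·(-108.6) + 3·(-110.5) = -440.1
Reactants: 2·(+0.0) + 1·(+0.0) + 2·(-393.5) = -787.0
ΔH_rxn = (-440.1) − (-787.0) = 346.9 kJ/mol

ΔH_rxn = 346.9 kJ/mol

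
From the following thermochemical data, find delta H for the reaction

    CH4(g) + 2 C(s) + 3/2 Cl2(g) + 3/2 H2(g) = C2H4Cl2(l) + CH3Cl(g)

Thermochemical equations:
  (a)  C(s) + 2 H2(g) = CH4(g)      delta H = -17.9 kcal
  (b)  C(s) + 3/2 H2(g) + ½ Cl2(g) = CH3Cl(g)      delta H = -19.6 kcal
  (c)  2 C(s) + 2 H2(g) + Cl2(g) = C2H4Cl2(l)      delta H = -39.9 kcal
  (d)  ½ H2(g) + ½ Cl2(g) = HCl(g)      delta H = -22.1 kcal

delta H = -41.6 kcal

(a) reversed (reverse to put CH4(g) on the reactant side): +17.9 kcal
(b) as written (CH3Cl(g) already on the product side): -19.6 kcal
(c) as written (C2H4Cl2(l) already on the product side): -39.9 kcal
(d): not needed (HCl(g) appears nowhere else).
Since enthalpy is a state function, delta H = (+17.9) + (-19.6) + (-39.9) = -41.6 kcal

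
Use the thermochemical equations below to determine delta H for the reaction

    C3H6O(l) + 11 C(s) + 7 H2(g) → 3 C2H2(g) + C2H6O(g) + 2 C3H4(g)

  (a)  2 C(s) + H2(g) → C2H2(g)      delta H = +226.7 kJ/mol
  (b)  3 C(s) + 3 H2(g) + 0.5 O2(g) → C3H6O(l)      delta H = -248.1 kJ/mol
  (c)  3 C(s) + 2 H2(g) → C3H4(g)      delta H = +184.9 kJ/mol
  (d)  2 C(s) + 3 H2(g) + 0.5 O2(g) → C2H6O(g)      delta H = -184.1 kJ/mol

(a) × 3: (3)·(+226.7) = +680.1 kJ/mol
(b) reversed: +248.1 kJ/mol
(c) × 2: (2)·(+184.9) = +369.8 kJ/mol
(d) as written: -184.1 kJ/mol
Since enthalpy is a state function, delta H = (3)·(+226.7) + (-1)·(-248.1) + (2)·(+184.9) + (1)·(-184.1) = 1113.9 kJ/mol

delta H = 1113.9 kJ/mol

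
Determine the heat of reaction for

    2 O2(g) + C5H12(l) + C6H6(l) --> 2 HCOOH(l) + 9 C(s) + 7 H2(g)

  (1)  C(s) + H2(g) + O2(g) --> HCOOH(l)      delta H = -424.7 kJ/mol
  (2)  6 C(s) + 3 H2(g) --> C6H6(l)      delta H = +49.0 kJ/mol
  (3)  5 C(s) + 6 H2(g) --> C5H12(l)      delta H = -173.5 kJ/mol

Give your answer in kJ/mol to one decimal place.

(1) × 2: (2)·(-424.7) = -849.4 kJ/mol
(2) reversed: -49.0 kJ/mol
(3) reversed: +173.5 kJ/mol
Summing the manipulated equations, delta H = (2)·(-424.7) + (-1)·(+49.0) + (-1)·(-173.5) = -724.9 kJ/mol

delta H = -724.9 kJ/mol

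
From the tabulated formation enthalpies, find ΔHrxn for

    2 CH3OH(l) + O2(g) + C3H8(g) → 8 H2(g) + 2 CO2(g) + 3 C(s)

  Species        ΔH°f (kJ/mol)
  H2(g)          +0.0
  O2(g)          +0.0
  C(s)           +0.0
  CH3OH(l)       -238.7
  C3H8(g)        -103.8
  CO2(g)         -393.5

Products: 8·(+0.0) + 2·(-393.5) + 3·(+0.0) = -787.0
Reactants: 2·(-238.7) + 1·(+0.0) + 1·(-103.8) = -581.2
ΔHrxn = (-787.0) − (-581.2) = -205.8 kJ/mol

ΔHrxn = -205.8 kJ/mol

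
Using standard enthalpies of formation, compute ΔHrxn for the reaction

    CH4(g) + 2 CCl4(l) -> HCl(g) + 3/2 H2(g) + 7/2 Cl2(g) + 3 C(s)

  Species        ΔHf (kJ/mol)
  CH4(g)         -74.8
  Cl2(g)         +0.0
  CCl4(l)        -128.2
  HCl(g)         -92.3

ΔHrxn = 238.9 kJ/mol

Products: 1·(-92.3) + 3/2·(+0.0) + 7/2·(+0.0) + 3·(+0.0) = -92.3
Reactants: 1·(-74.8) + 2·(-128.2) = -331.2
ΔHrxn = (-92.3) − (-331.2) = 238.9 kJ/mol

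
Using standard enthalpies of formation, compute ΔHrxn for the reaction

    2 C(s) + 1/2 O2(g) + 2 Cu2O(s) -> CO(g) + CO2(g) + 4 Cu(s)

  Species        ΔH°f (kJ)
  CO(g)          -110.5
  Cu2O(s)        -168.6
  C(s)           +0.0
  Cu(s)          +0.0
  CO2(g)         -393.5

ΔHrxn = -166.8 kJ

Products: 1·(-110.5) + 1·(-393.5) + 4·(+0.0) = -504.0
Reactants: 2·(+0.0) + 1/2·(+0.0) + 2·(-168.6) = -337.2
ΔHrxn = (-504.0) − (-337.2) = -166.8 kJ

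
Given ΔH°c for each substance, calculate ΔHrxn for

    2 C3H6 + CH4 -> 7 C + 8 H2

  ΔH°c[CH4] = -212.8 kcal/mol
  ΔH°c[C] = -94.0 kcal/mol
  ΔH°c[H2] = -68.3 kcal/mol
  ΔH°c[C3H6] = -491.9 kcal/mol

ΔHrxn = 7.8 kcal/mol

Using ΔH = Σ nΔHc°(reactants) − Σ nΔHc°(products):
= [2·(-491.9) + 1·(-212.8)] − [7·(-94.0) + 8·(-68.3)]
= 7.8 kcal/mol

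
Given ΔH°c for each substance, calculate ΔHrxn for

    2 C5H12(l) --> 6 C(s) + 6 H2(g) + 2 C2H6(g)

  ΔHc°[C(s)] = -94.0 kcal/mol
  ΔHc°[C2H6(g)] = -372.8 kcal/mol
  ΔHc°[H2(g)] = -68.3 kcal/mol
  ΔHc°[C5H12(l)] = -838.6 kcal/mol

Using ΔH = Σ nΔHc°(reactants) − Σ nΔHc°(products):
= [2·(-838.6)] − [6·(-94.0) + 6·(-68.3) + 2·(-372.8)]
= 42.2 kcal/mol

ΔHrxn = 42.2 kcal/mol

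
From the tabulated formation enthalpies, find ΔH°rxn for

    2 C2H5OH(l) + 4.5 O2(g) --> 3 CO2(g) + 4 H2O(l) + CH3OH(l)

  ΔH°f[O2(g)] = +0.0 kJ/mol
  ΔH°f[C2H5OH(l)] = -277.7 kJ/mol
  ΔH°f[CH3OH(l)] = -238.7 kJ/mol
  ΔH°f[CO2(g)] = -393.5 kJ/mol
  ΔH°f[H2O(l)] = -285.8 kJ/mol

Products: 3·(-393.5) + 4·(-285.8) + 1·(-238.7) = -2562.4
Reactants: 2·(-277.7) + 9/2·(+0.0) = -555.4
ΔH°rxn = (-2562.4) − (-555.4) = -2007.0 kJ/mol

ΔH°rxn = -2007.0 kJ/mol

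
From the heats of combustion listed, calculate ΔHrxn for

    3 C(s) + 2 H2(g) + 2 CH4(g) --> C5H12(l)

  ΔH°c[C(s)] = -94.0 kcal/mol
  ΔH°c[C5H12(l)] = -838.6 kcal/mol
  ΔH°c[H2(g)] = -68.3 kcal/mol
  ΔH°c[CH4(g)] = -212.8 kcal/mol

ΔHrxn = -5.6 kcal/mol

With combustion enthalpies, reactants minus products:
= [3·(-94.0) + 2·(-68.3) + 2·(-212.8)] − [1·(-838.6)]
= -5.6 kcal/mol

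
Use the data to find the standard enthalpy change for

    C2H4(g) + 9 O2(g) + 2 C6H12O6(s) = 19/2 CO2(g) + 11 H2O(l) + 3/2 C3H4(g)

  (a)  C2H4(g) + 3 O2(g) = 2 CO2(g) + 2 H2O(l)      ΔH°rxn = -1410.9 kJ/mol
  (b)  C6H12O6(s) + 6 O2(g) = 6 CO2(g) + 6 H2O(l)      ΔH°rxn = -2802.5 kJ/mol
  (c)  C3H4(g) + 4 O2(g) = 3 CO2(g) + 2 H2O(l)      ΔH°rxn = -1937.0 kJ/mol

ΔH°rxn = -4110.4 kJ/mol

(a) as written (C2H4(g) already on the reactant side): -1410.9 kJ/mol
(b) × 2 (scale by 2 for the 2 C6H12O6(s)): (2)·(-2802.5) = -5605.0 kJ/mol
(c) reversed and × 3/2 (C3H4(g) must end up as a product; scale by 3/2 for the 3/2 C3H4(g)): (-3/2)·(-1937.0) = +2905.5 kJ/mol
ΔH°rxn = (1)·(-1410.9) + (2)·(-2802.5) + (-3/2)·(-1937.0) = -4110.4 kJ/mol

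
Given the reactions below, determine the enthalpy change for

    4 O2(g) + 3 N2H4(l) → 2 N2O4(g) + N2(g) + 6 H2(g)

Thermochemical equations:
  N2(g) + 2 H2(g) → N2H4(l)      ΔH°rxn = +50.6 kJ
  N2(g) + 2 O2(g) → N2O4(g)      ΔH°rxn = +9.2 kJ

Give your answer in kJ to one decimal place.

ΔH°rxn = -133.4 kJ

equation 1 reversed and × 3 (N2H4(l) must end up as a reactant; scale by 3 for the 3 N2H4(l)): (-3)·(+50.6) = -151.8 kJ
equation 2 × 2 (scale by 2 for the 2 N2O4(g)): (2)·(+9.2) = +18.4 kJ
Summing the manipulated equations, ΔH°rxn = (-151.8) + (+18.4) = -133.4 kJ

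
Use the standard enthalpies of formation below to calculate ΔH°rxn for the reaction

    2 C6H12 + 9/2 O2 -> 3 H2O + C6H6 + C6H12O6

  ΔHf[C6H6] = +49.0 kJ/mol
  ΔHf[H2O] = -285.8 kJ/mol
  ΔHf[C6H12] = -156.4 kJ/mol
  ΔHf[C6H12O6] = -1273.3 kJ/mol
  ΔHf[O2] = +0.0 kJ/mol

Products: 3·(-285.8) + 1·(+49.0) + 1·(-1273.3) = -2081.7
Reactants: 2·(-156.4) + 9/2·(+0.0) = -312.8
ΔH°rxn = (-2081.7) − (-312.8) = -1768.9 kJ/mol

ΔH°rxn = -1768.9 kJ/mol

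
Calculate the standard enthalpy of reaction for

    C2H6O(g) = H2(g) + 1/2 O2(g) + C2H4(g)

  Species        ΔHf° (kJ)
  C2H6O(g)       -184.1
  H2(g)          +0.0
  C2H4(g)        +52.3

ΔH°rxn = Σ nΔHf°(products) − Σ nΔHf°(reactants).
Products: 1·(+0.0) + 1/2·(+0.0) + 1·(+52.3) = +52.3
Reactants: 1·(-184.1) = -184.1
ΔH_rxn = (+52.3) − (-184.1) = 236.4 kJ

ΔH_rxn = 236.4 kJ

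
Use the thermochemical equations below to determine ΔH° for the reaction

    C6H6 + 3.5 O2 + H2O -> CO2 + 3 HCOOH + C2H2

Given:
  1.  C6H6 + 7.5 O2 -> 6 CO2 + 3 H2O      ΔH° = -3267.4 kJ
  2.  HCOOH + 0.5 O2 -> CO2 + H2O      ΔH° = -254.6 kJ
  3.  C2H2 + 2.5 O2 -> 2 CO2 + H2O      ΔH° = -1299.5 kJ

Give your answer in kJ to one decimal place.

ΔH° = -1204.1 kJ

eq. 1 as written: -3267.4 kJ
eq. 2 reversed and × 3: (-3)·(-254.6) = +763.8 kJ
eq. 3 reversed: +1299.5 kJ
ΔH° = (-3267.4) + (+763.8) + (+1299.5) = -1204.1 kJ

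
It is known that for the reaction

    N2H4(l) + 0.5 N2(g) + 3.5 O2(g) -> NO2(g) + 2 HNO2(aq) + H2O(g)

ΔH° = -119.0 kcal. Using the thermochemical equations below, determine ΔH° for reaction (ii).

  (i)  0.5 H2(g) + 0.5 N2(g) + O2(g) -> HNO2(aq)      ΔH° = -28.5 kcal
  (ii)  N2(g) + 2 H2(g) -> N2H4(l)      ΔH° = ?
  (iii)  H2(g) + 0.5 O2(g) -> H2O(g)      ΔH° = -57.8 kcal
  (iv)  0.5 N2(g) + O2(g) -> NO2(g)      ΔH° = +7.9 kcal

(i) × 2 (scale by 2 for the 2 HNO2(aq)): (2)·(-28.5) = -57.0 kcal
(ii) reversed (reverse to put N2H4(l) on the reactant side): contributes −x
(iii) as written (H2O(g) already on the product side): -57.8 kcal
(iv) as written (NO2(g) already on the product side): +7.9 kcal
-119.0 = (-57.0) + (-57.8) + (+7.9) − x
x = (-119.0 − (-106.9)) / (-1) = 12.1 kcal

ΔH° = 12.1 kcal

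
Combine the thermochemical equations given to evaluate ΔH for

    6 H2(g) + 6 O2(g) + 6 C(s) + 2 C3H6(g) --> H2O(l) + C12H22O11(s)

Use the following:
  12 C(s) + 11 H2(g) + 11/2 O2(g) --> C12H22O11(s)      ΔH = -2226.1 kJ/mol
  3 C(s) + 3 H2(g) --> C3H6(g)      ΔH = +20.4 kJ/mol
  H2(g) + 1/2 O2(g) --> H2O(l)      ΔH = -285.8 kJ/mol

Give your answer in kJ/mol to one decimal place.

equation 1 as written: -2226.1 kJ/mol
equation 2 reversed and × 2: (-2)·(+20.4) = -40.8 kJ/mol
equation 3 as written: -285.8 kJ/mol
ΔH = (1)·(-2226.1) + (-2)·(+20.4) + (1)·(-285.8) = -2552.7 kJ/mol

ΔH = -2552.7 kJ/mol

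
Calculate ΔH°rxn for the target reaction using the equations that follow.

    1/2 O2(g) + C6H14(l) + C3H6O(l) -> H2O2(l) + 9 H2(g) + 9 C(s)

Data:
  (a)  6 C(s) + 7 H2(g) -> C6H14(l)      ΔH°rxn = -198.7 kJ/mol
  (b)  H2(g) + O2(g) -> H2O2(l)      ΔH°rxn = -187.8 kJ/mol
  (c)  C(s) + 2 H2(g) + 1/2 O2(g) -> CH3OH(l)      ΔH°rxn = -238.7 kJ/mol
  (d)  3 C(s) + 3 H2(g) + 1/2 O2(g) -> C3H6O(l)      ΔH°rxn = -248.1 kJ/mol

(a) reversed: +198.7 kJ/mol
(b) as written: -187.8 kJ/mol
(c): not needed.
(d) reversed: +248.1 kJ/mol
ΔH°rxn = (+198.7) + (-187.8) + (+248.1) = 259.0 kJ/mol

ΔH°rxn = 259.0 kJ/mol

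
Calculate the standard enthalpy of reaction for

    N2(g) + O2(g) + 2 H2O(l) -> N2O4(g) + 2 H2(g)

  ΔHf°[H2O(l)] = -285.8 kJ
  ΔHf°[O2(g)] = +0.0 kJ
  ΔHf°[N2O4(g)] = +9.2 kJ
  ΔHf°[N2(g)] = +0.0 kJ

ΔH_rxn = 580.8 kJ

Products: 1·(+9.2) + 2·(+0.0) = +9.2
Reactants: 1·(+0.0) + 1·(+0.0) + 2·(-285.8) = -571.6
ΔH_rxn = (+9.2) − (-571.6) = 580.8 kJ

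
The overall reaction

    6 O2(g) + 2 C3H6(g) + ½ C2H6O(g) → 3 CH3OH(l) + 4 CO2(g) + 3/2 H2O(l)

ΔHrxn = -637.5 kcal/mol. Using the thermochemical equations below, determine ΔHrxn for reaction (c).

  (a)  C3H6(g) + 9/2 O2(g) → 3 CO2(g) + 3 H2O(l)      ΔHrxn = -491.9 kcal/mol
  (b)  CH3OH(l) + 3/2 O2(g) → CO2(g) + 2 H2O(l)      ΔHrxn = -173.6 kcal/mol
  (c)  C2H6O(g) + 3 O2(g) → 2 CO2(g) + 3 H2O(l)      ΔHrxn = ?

ΔHrxn = -349.0 kcal/mol

(a) × 2: (2)·(-491.9) = -983.8 kcal/mol
(b) reversed and × 3: (-3)·(-173.6) = +520.8 kcal/mol
(c) × 1/2: contributes 1/2·x
-637.5 = (-983.8) + (+520.8) + 1/2·x
x = (-637.5 − (-463.0)) / (1/2) = -349.0 kcal/mol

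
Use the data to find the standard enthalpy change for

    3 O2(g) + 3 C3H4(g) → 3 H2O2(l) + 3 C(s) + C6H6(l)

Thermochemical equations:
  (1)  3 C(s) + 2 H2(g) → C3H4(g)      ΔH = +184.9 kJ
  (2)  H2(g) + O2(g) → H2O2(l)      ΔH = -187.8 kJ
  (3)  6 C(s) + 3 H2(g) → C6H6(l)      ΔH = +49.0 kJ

ΔH = -1069.1 kJ

(1) reversed and × 3 (reverse to put C3H4(g) on the reactant side; scale by 3 for the 3 C3H4(g)): (-3)·(+184.9) = -554.7 kJ
(2) × 3 (scale by 3 for the 3 H2O2(l)): (3)·(-187.8) = -563.4 kJ
(3) as written (C6H6(l) already on the product side): +49.0 kJ
ΔH = (-554.7) + (-563.4) + (+49.0) = -1069.1 kJ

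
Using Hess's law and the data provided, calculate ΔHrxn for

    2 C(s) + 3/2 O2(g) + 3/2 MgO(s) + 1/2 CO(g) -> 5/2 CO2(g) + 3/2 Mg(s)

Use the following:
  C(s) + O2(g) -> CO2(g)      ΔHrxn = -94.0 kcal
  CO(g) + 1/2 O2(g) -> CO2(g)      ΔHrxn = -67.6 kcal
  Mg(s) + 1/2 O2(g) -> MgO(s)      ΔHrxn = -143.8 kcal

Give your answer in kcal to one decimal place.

ΔHrxn = -6.1 kcal

equation 1 × 2: (2)·(-94.0) = -188.0 kcal
equation 2 × 1/2: (1/2)·(-67.6) = -33.8 kcal
equation 3 reversed and × 3/2: (-3/2)·(-143.8) = +215.7 kcal
ΔHrxn = (2)·(-94.0) + (1/2)·(-67.6) + (-3/2)·(-143.8) = -6.1 kcal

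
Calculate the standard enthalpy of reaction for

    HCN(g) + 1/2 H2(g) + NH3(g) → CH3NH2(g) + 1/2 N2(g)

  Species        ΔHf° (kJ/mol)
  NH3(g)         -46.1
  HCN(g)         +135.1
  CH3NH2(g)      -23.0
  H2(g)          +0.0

ΔH_rxn = -112.0 kJ/mol

Products: 1·(-23.0) + 1/2·(+0.0) = -23.0
Reactants: 1·(+135.1) + 1/2·(+0.0) + 1·(-46.1) = +89.0
ΔH_rxn = (-23.0) − (+89.0) = -112.0 kJ/mol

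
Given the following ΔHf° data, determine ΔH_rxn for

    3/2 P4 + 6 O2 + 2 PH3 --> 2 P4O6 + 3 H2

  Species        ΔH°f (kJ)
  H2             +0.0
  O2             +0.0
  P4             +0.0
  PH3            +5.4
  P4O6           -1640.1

ΔH°rxn = Σ nΔHf°(products) − Σ nΔHf°(reactants).
Products: 2·(-1640.1) + 3·(+0.0) = -3280.2
Reactants: 3/2·(+0.0) + 6·(+0.0) + 2·(+5.4) = +10.8
ΔH_rxn = (-3280.2) − (+10.8) = -3291.0 kJ

ΔH_rxn = -3291.0 kJ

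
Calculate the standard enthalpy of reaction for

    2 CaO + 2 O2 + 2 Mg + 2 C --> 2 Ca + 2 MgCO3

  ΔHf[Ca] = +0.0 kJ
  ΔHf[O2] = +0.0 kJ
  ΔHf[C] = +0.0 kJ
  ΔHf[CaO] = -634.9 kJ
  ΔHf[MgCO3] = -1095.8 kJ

Products: 2·(+0.0) + 2·(-1095.8) = -2191.6
Reactants: 2·(-634.9) + 2·(+0.0) + 2·(+0.0) + 2·(+0.0) = -1269.8
ΔH_rxn = (-2191.6) − (-1269.8) = -921.8 kJ

ΔH_rxn = -921.8 kJ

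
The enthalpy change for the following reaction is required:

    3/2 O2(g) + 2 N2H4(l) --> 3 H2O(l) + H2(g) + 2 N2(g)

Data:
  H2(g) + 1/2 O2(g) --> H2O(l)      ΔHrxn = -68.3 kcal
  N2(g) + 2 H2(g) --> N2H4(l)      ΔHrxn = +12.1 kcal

equation 1 × 3: (3)·(-68.3) = -204.9 kcal
equation 2 reversed and × 2: (-2)·(+12.1) = -24.2 kcal
By Hess's law, ΔHrxn = (-204.9) + (-24.2) = -229.1 kcal

ΔHrxn = -229.1 kcal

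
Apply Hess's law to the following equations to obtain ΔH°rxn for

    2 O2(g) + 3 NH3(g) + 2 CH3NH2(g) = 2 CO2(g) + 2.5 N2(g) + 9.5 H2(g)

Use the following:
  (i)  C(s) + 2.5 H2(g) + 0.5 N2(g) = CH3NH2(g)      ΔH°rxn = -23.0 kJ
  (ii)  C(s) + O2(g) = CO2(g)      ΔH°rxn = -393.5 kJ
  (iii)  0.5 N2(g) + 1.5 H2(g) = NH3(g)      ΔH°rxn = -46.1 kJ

(i) reversed and × 2 (reverse to put CH3NH2(g) on the reactant side; ×2 to match 2 CH3NH2(g) in the target): (-2)·(-23.0) = +46.0 kJ
(ii) × 2 (×2 to match 2 CO2(g) in the target): (2)·(-393.5) = -787.0 kJ
(iii) reversed and × 3 (reverse to put NH3(g) on the reactant side; scale by 3 for the 3 NH3(g)): (-3)·(-46.1) = +138.3 kJ
Since enthalpy is a state function, ΔH°rxn = (+46.0) + (-787.0) + (+138.3) = -602.7 kJ

ΔH°rxn = -602.7 kJ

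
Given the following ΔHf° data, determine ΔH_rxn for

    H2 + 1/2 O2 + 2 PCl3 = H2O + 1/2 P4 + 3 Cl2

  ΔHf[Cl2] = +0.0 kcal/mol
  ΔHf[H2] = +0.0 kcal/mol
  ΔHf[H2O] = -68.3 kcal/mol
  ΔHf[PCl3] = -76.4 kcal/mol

ΔH_rxn = 84.5 kcal/mol

ΔH°rxn = Σ nΔHf°(products) − Σ nΔHf°(reactants).
Products: 1·(-68.3) + 1/2·(+0.0) + 3·(+0.0) = -68.3
Reactants: 1·(+0.0) + 1/2·(+0.0) + 2·(-76.4) = -152.8
ΔH_rxn = (-68.3) − (-152.8) = 84.5 kcal/mol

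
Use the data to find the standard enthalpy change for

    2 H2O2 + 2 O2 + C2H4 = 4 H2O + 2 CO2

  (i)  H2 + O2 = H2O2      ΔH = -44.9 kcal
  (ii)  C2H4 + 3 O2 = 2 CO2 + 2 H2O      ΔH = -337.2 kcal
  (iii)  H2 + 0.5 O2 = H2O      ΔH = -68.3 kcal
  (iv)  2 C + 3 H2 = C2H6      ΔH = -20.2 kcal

(i) reversed and × 2: (-2)·(-44.9) = +89.8 kcal
(ii) as written: -337.2 kcal
(iii) × 2: (2)·(-68.3) = -136.6 kcal
(iv): not needed.
Since enthalpy is a state function, ΔH = (+89.8) + (-337.2) + (-136.6) = -384.0 kcal

ΔH = -384.0 kcal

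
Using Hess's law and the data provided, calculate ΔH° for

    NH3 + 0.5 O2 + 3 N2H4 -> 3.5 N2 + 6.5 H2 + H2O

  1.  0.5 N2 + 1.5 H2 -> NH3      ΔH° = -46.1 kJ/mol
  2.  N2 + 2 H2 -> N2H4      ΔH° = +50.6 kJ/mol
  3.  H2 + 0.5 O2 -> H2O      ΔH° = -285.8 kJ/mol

eq. 1 reversed: +46.1 kJ/mol
eq. 2 reversed and × 3: (-3)·(+50.6) = -151.8 kJ/mol
eq. 3 as written: -285.8 kJ/mol
ΔH° = (-1)·(-46.1) + (-3)·(+50.6) + (1)·(-285.8) = -391.5 kJ/mol

ΔH° = -391.5 kJ/mol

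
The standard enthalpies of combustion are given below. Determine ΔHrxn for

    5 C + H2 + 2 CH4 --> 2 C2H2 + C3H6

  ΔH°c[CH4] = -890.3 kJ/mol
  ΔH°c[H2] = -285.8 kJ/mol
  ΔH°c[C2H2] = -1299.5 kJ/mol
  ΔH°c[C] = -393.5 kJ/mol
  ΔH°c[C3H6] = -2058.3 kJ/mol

Using ΔH = Σ nΔHc°(reactants) − Σ nΔHc°(products):
= [5·(-393.5) + 1·(-285.8) + 2·(-890.3)] − [2·(-1299.5) + 1·(-2058.3)]
= 623.4 kJ/mol

ΔHrxn = 623.4 kJ/mol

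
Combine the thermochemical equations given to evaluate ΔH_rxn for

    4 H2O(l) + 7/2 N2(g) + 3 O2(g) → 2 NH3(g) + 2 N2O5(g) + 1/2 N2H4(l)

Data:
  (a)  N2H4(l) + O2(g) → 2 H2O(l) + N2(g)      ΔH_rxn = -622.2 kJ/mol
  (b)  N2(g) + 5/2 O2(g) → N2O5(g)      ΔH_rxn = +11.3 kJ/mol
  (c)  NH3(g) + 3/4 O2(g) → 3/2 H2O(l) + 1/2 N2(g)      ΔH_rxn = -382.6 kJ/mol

(a) reversed and × 1/2: (-1/2)·(-622.2) = +311.1 kJ/mol
(b) × 2: (2)·(+11.3) = +22.6 kJ/mol
(c) reversed and × 2: (-2)·(-382.6) = +765.2 kJ/mol
Since enthalpy is a state function, ΔH_rxn = (+311.1) + (+22.6) + (+765.2) = 1098.9 kJ/mol

ΔH_rxn = 1098.9 kJ/mol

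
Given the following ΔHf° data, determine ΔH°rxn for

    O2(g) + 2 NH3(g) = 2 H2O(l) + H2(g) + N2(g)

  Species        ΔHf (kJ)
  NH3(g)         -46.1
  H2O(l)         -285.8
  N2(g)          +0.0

ΔH°rxn = -479.4 kJ

Products: 2·(-285.8) + 1·(+0.0) + 1·(+0.0) = -571.6
Reactants: 1·(+0.0) + 2·(-46.1) = -92.2
ΔH°rxn = (-571.6) − (-92.2) = -479.4 kJ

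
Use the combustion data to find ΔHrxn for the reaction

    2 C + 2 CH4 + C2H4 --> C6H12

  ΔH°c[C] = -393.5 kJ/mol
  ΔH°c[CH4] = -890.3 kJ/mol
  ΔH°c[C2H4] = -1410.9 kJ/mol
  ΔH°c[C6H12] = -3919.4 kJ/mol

Using ΔH = Σ nΔHc°(reactants) − Σ nΔHc°(products):
= [2·(-393.5) + 2·(-890.3) + 1·(-1410.9)] − [1·(-3919.4)]
= -59.1 kJ/mol

ΔHrxn = -59.1 kJ/mol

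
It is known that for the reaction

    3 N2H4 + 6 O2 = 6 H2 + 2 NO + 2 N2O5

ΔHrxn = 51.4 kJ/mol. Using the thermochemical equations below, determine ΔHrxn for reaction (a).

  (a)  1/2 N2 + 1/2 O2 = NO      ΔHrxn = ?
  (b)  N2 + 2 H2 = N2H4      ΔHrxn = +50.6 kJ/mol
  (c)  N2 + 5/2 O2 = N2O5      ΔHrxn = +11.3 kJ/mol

ΔHrxn = 90.3 kJ/mol

(a) × 2 (×2 to match 2 NO in the target): contributes 2·x
(b) reversed and × 3 (reverse to put N2H4 on the reactant side; ×3 to match 3 N2H4 in the target): (-3)·(+50.6) = -151.8 kJ/mol
(c) × 2 (×2 to match 2 N2O5 in the target): (2)·(+11.3) = +22.6 kJ/mol
+51.4 = (-151.8) + (+22.6) + 2·x
x = (+51.4 − (-129.2)) / (2) = 90.3 kJ/mol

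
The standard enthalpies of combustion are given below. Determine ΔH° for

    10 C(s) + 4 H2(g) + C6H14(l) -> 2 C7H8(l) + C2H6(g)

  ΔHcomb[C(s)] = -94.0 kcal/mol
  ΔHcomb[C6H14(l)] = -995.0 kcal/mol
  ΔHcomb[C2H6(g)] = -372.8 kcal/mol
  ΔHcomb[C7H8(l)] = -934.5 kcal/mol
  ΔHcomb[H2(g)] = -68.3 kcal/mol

With combustion enthalpies, reactants minus products:
= [10·(-94.0) + 4·(-68.3) + 1·(-995.0)] − [2·(-934.5) + 1·(-372.8)]
= 33.6 kcal/mol

ΔH° = 33.6 kcal/mol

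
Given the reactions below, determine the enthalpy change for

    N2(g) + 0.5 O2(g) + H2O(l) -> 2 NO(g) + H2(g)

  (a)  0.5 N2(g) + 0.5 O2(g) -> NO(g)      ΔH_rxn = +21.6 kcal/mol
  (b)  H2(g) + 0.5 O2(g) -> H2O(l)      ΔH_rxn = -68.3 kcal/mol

(a) × 2: (2)·(+21.6) = +43.2 kcal/mol
(b) reversed: +68.3 kcal/mol
ΔH_rxn = (+43.2) + (+68.3) = 111.5 kcal/mol

ΔH_rxn = 111.5 kcal/mol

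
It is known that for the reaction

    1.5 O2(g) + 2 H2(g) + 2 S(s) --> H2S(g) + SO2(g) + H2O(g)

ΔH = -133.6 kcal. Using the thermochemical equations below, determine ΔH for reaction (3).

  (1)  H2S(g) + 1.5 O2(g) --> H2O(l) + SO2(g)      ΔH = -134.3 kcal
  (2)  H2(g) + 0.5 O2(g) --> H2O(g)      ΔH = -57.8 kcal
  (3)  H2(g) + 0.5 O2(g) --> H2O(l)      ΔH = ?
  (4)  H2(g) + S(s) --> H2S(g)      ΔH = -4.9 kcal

(1) as written: -134.3 kcal
(2) as written: -57.8 kcal
(3) reversed: contributes −x
(4) × 2: (2)·(-4.9) = -9.8 kcal
-133.6 = (-134.3) + (-57.8) + (-9.8) − x
x = (-133.6 − (-201.9)) / (-1) = -68.3 kcal

ΔH = -68.3 kcal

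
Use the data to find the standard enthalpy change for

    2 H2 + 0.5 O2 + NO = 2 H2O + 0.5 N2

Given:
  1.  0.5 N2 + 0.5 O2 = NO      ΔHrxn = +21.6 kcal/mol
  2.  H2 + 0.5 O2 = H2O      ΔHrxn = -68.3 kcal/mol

ΔHrxn = -158.2 kcal/mol

eq. 1 reversed: -21.6 kcal/mol
eq. 2 × 2: (2)·(-68.3) = -136.6 kcal/mol
ΔHrxn = (-1)·(+21.6) + (2)·(-68.3) = -158.2 kcal/mol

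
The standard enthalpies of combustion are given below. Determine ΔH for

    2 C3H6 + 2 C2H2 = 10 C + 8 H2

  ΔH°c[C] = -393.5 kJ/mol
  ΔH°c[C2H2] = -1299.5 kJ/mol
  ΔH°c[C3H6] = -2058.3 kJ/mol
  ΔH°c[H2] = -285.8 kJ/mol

ΔH = -494.2 kJ/mol

Using ΔH = Σ nΔHc°(reactants) − Σ nΔHc°(products):
= [2·(-2058.3) + 2·(-1299.5)] − [10·(-393.5) + 8·(-285.8)]
= -494.2 kJ/mol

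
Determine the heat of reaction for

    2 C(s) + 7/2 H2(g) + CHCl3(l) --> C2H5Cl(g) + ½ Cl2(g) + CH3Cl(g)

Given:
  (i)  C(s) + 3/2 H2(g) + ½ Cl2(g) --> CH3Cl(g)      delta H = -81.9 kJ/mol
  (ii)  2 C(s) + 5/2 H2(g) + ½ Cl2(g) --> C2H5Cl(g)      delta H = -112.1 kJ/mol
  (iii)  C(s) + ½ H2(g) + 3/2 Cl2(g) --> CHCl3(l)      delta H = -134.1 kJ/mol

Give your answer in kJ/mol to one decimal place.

(i) as written: -81.9 kJ/mol
(ii) as written: -112.1 kJ/mol
(iii) reversed: +134.1 kJ/mol
Combining the equations, delta H = (-81.9) + (-112.1) + (+134.1) = -59.9 kJ/mol

delta H = -59.9 kJ/mol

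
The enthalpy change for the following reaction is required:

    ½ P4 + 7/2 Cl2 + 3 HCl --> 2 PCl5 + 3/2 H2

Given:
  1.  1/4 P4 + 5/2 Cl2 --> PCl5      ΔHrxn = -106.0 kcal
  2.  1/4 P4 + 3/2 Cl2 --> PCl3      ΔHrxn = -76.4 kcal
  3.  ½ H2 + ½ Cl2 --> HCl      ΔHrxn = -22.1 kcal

eq. 1 × 2 (×2 to match 2 PCl5 in the target): (2)·(-106.0) = -212.0 kcal
eq. 2: not needed (PCl3 appears nowhere else).
eq. 3 reversed and × 3 (reverse to put HCl on the reactant side; ×3 to match 3 HCl in the target): (-3)·(-22.1) = +66.3 kcal
ΔHrxn = (2)·(-106.0) + (-3)·(-22.1) = -145.7 kcal

ΔHrxn = -145.7 kcal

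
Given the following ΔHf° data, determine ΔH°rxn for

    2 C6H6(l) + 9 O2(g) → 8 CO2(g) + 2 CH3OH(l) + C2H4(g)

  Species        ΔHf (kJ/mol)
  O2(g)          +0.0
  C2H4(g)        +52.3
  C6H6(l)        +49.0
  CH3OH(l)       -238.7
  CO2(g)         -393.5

Products: 8·(-393.5) + 2·(-238.7) + 1·(+52.3) = -3573.1
Reactants: 2·(+49.0) + 9·(+0.0) = +98.0
ΔH°rxn = (-3573.1) − (+98.0) = -3671.1 kJ/mol

ΔH°rxn = -3671.1 kJ/mol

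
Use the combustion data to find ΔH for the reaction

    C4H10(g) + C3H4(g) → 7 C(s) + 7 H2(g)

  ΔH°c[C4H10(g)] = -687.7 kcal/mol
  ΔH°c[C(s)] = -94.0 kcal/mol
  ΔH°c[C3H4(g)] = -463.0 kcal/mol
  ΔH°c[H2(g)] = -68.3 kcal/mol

ΔH = -14.6 kcal/mol

Using ΔH = Σ nΔHc°(reactants) − Σ nΔHc°(products):
= [1·(-687.7) + 1·(-463.0)] − [7·(-94.0) + 7·(-68.3)]
= -14.6 kcal/mol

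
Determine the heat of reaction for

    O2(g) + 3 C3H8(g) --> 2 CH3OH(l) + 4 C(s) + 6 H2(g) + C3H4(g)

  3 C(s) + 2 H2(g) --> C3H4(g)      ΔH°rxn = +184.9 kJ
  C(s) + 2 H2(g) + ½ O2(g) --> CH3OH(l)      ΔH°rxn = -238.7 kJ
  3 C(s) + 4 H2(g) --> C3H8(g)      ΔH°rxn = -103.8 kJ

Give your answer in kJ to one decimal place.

ΔH°rxn = 18.9 kJ

equation 1 as written (C3H4(g) already on the product side): +184.9 kJ
equation 2 × 2 (scale by 2 for the 2 CH3OH(l)): (2)·(-238.7) = -477.4 kJ
equation 3 reversed and × 3 (reverse to put C3H8(g) on the reactant side; ×3 to match 3 C3H8(g) in the target): (-3)·(-103.8) = +311.4 kJ
Combining the equations, ΔH°rxn = (1)·(+184.9) + (2)·(-238.7) + (-3)·(-103.8) = 18.9 kJ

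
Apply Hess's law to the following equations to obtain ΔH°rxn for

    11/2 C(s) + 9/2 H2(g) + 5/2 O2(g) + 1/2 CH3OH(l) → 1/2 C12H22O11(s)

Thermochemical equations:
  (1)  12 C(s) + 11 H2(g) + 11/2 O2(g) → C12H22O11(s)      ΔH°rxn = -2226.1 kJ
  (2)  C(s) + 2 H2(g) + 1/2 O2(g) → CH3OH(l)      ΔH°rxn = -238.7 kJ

(1) × 1/2: (1/2)·(-2226.1) = -1113.05 kJ
(2) reversed and × 1/2: (-1/2)·(-238.7) = +119.35 kJ
ΔH°rxn = (1/2)·(-2226.1) + (-1/2)·(-238.7) = -993.7 kJ

ΔH°rxn = -993.7 kJ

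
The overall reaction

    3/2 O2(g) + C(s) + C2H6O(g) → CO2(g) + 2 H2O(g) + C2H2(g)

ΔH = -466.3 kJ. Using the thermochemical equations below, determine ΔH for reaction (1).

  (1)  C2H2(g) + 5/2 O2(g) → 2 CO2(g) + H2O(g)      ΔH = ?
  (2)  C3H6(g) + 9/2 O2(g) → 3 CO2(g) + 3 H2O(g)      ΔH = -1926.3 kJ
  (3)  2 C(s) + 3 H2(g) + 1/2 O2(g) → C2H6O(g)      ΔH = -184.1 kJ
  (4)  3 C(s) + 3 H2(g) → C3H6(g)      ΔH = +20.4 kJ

ΔH = -1255.5 kJ

(1) reversed (reverse to put C2H2(g) on the product side): contributes −x
(2) as written: -1926.3 kJ
(3) reversed (reverse to put C2H6O(g) on the reactant side): +184.1 kJ
(4) as written: +20.4 kJ
-466.3 = (-1926.3) + (+184.1) + (+20.4) − x
x = (-466.3 − (-1721.8)) / (-1) = -1255.5 kJ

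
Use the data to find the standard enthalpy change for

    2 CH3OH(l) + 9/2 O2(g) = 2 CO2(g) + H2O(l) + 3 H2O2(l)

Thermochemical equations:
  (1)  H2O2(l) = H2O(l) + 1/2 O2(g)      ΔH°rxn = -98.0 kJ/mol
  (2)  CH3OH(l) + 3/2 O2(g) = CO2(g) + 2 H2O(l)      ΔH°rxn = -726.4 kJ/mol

(1) reversed and × 3 (H2O2(l) must end up as a product; ×3 to match 3 H2O2(l) in the target): (-3)·(-98.0) = +294.0 kJ/mol
(2) × 2 (scale by 2 for the 2 CH3OH(l)): (2)·(-726.4) = -1452.8 kJ/mol
ΔH°rxn = (+294.0) + (-1452.8) = -1158.8 kJ/mol

ΔH°rxn = -1158.8 kJ/mol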